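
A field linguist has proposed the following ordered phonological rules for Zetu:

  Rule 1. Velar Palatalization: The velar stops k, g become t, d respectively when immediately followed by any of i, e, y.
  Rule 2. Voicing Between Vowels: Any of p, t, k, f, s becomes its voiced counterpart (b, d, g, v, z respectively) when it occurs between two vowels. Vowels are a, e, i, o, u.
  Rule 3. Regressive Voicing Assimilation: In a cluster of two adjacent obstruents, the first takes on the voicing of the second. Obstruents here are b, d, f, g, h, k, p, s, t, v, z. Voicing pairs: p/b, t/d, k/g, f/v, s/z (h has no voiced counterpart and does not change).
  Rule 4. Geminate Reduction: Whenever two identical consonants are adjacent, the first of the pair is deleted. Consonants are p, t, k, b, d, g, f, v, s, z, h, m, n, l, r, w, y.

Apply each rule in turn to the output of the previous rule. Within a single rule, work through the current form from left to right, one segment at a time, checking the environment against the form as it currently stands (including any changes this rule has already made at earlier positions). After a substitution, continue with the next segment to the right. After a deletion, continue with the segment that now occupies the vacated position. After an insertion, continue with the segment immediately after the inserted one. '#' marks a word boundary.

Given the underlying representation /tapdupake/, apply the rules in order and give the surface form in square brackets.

[tabdubade]

Rule 1 Velar Palatalization: [tapdupake] → [tapdupate]
Rule 2 Voicing Between Vowels: [tapdupate] → [tapdubade]
Rule 3 Regressive Voicing Assimilation: [tapdubade] → [tabdubade]
Rule 4 Geminate Reduction: no change — [tabdubade]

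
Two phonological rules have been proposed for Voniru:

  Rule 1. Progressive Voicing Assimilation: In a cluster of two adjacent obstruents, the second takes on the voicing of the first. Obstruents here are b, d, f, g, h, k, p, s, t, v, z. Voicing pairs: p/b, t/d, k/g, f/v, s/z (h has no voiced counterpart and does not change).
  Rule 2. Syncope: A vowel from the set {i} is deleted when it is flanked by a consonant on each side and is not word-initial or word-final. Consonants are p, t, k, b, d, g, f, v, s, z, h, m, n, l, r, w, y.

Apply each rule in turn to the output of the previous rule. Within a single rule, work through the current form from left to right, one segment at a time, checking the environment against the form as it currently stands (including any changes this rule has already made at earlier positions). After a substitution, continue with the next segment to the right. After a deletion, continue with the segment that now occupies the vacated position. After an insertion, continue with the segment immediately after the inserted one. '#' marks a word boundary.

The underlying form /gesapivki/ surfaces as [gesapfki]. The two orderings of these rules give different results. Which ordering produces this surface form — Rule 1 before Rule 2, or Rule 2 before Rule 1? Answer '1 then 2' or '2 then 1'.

Order 1 then 2:
  1 Progressive Voicing Assimilation: [gesapivki] → [gesapivgi]
  2 Syncope: [gesapivgi] → [gesapvgi]
  result: [gesapvgi]
Order 2 then 1:
  2 Syncope: [gesapivki] → [gesapvki]
  1 Progressive Voicing Assimilation: [gesapvki] → [gesapfki]
  result: [gesapfki]

2 then 1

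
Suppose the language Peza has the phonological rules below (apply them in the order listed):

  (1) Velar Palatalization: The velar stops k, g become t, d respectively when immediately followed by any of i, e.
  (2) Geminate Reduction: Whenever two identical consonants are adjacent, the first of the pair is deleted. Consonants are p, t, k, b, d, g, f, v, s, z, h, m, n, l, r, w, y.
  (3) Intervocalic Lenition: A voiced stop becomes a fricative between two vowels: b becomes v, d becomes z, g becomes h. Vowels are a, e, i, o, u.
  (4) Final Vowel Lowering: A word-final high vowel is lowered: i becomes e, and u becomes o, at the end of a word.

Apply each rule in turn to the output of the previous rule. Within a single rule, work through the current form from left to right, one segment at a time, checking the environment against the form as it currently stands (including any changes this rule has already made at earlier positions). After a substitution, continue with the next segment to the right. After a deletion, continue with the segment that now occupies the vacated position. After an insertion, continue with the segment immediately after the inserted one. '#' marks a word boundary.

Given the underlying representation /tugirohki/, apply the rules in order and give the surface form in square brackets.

[tuzirohte]

(1) Velar Palatalization: [tugirohki] → [tudirohti]
(2) Geminate Reduction: no change — [tudirohti]
(3) Intervocalic Lenition: [tudirohti] → [tuzirohti]
(4) Final Vowel Lowering: [tuzirohti] → [tuzirohte]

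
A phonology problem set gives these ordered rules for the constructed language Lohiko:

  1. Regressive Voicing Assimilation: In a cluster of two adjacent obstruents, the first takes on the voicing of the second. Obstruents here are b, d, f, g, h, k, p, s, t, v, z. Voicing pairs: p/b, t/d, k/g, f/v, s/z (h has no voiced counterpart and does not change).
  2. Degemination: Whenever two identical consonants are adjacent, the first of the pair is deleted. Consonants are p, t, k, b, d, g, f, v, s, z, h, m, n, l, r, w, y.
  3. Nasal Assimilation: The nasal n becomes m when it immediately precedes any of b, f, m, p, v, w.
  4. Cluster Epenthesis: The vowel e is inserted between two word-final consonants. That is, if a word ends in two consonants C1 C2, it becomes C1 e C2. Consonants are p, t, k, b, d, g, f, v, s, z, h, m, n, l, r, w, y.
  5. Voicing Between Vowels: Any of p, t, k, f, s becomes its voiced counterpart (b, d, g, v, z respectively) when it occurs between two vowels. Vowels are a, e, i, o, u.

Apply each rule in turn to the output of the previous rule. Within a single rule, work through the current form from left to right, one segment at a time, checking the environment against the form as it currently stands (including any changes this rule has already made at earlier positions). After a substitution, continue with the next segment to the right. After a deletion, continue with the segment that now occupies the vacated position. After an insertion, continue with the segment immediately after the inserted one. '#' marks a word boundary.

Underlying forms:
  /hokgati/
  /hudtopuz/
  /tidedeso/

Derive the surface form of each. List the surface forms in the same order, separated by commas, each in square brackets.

[hogadi], [hudobuz], [tidedezo]

/hokgati/:
  1 Regressive Voicing Assimilation: [hokgati] → [hoggati]
  2 Degemination: [hoggati] → [hogati]
  3 Nasal Assimilation: no change — [hogati]
  4 Cluster Epenthesis: no change — [hogati]
  5 Voicing Between Vowels: [hogati] → [hogadi]
/hudtopuz/:
  1 Regressive Voicing Assimilation: [hudtopuz] → [huttopuz]
  2 Degemination: [huttopuz] → [hutopuz]
  3 Nasal Assimilation: no change — [hutopuz]
  4 Cluster Epenthesis: no change — [hutopuz]
  5 Voicing Between Vowels: [hutopuz] → [hudobuz]
/tidedeso/:
  1 Regressive Voicing Assimilation: no change — [tidedeso]
  2 Degemination: no change — [tidedeso]
  3 Nasal Assimilation: no change — [tidedeso]
  4 Cluster Epenthesis: no change — [tidedeso]
  5 Voicing Between Vowels: [tidedeso] → [tidedezo]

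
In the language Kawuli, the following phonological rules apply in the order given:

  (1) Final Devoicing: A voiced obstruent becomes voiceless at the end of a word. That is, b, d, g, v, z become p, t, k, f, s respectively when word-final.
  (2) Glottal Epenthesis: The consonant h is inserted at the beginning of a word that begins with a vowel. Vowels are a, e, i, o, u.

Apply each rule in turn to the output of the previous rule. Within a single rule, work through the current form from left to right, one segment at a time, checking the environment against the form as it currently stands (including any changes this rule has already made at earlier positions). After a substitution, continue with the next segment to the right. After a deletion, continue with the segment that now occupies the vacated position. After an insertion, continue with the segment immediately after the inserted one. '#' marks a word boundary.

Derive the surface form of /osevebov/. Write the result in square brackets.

(1) Final Devoicing: [osevebov] → [osevebof]
(2) Glottal Epenthesis: [osevebof] → [hosevebof]

[hosevebof]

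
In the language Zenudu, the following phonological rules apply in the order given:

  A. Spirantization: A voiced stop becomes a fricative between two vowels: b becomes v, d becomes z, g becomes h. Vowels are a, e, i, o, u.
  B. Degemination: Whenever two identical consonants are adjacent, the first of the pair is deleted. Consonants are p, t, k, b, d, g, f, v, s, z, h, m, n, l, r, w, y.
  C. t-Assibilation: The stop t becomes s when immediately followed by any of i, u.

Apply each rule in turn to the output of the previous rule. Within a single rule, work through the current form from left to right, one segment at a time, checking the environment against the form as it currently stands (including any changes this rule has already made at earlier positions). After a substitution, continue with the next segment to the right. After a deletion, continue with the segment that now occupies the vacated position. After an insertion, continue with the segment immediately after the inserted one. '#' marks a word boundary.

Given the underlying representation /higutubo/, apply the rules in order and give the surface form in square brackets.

A Spirantization: [higutubo] → [hihutuvo]
B Degemination: no change — [hihutuvo]
C t-Assibilation: [hihutuvo] → [hihusuvo]

[hihusuvo]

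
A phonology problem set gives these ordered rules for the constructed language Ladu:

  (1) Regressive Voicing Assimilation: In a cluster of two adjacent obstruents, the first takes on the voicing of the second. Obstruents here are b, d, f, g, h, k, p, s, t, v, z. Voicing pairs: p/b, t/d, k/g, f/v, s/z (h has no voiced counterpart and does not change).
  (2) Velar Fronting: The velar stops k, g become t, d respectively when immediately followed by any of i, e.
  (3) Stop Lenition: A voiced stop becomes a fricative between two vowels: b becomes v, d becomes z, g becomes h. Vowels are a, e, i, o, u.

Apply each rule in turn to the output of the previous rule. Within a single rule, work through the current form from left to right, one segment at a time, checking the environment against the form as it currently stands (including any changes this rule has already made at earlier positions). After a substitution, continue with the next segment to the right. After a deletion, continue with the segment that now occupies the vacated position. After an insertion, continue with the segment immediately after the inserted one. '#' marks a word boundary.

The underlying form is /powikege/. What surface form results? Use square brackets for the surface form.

(1) Regressive Voicing Assimilation: no change — [powikege]
(2) Velar Fronting: [powikege] → [powitede]
(3) Stop Lenition: [powitede] → [powiteze]

[powiteze]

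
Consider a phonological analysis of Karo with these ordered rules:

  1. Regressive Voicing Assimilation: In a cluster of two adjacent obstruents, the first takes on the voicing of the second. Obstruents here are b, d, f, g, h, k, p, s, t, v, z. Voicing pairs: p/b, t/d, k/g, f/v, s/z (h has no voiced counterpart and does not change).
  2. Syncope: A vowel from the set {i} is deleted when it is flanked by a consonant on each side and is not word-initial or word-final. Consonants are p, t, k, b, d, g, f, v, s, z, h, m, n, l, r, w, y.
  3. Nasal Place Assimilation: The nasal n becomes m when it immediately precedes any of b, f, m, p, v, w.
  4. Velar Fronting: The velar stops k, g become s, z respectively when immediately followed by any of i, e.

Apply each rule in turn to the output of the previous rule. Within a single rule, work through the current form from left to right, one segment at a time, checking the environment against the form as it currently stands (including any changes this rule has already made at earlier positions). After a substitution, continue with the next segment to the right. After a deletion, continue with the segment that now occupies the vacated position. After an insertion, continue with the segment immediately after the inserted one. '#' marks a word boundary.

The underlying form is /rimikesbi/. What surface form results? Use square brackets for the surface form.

1 Regressive Voicing Assimilation: [rimikesbi] → [rimikezbi]
2 Syncope: [rimikezbi] → [rmkezbi]
3 Nasal Place Assimilation: no change — [rmkezbi]
4 Velar Fronting: [rmkezbi] → [rmsezbi]

[rmsezbi]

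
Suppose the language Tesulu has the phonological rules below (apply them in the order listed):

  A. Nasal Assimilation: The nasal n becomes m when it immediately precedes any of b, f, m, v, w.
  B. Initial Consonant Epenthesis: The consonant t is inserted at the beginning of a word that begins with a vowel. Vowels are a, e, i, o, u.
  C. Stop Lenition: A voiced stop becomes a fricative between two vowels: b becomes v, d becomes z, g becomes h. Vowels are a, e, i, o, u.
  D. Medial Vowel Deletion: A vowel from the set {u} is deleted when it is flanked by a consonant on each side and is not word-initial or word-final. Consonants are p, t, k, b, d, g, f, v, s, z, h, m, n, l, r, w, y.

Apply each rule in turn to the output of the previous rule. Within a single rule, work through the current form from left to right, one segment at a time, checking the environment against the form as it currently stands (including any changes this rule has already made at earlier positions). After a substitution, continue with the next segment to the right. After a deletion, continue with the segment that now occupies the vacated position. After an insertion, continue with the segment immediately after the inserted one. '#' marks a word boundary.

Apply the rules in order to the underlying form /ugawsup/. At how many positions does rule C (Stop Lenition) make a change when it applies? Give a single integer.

1

A Nasal Assimilation: no change — [ugawsup]
B Initial Consonant Epenthesis: [ugawsup] → [tugawsup]
C Stop Lenition: [tugawsup] → [tuhawsup]
D Medial Vowel Deletion: [tuhawsup] → [thawsp]
Rule C changed 1 position(s).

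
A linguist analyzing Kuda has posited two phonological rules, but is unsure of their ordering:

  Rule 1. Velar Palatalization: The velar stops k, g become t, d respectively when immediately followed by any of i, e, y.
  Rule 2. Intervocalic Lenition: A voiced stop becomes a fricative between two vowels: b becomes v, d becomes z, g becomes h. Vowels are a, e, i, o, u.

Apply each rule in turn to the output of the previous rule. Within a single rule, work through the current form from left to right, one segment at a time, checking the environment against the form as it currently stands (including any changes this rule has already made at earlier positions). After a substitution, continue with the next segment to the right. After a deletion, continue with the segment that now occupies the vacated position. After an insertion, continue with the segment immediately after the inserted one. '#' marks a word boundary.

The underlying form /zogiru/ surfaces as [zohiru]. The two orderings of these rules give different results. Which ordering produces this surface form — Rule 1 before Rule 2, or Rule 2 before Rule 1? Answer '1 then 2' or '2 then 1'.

Order 1 then 2:
  1 Velar Palatalization: [zogiru] → [zodiru]
  2 Intervocalic Lenition: [zodiru] → [zoziru]
  result: [zoziru]
Order 2 then 1:
  2 Intervocalic Lenition: [zogiru] → [zohiru]
  1 Velar Palatalization: no change — [zohiru]
  result: [zohiru]

2 then 1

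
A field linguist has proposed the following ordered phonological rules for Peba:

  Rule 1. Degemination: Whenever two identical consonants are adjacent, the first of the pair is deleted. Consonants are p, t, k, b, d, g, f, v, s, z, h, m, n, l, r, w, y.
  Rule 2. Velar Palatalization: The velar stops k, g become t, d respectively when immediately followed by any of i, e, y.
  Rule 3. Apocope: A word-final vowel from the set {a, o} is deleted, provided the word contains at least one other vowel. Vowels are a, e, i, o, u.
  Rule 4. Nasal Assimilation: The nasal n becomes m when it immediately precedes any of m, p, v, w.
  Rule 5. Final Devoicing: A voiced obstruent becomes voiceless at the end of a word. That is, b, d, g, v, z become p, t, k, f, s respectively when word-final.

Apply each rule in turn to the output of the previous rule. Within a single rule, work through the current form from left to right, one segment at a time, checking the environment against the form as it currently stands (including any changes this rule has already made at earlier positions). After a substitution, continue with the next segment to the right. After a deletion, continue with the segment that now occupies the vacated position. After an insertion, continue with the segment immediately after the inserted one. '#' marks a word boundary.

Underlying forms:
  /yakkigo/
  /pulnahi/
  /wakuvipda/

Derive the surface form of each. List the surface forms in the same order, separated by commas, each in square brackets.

/yakkigo/:
  Rule 1 Degemination: [yakkigo] → [yakigo]
  Rule 2 Velar Palatalization: [yakigo] → [yatigo]
  Rule 3 Apocope: [yatigo] → [yatig]
  Rule 4 Nasal Assimilation: no change — [yatig]
  Rule 5 Final Devoicing: [yatig] → [yatik]
/pulnahi/:
  Rule 1 Degemination: no change — [pulnahi]
  Rule 2 Velar Palatalization: no change — [pulnahi]
  Rule 3 Apocope: no change — [pulnahi]
  Rule 4 Nasal Assimilation: no change — [pulnahi]
  Rule 5 Final Devoicing: no change — [pulnahi]
/wakuvipda/:
  Rule 1 Degemination: no change — [wakuvipda]
  Rule 2 Velar Palatalization: no change — [wakuvipda]
  Rule 3 Apocope: [wakuvipda] → [wakuvipd]
  Rule 4 Nasal Assimilation: no change — [wakuvipd]
  Rule 5 Final Devoicing: [wakuvipd] → [wakuvipt]

[yatik], [pulnahi], [wakuvipt]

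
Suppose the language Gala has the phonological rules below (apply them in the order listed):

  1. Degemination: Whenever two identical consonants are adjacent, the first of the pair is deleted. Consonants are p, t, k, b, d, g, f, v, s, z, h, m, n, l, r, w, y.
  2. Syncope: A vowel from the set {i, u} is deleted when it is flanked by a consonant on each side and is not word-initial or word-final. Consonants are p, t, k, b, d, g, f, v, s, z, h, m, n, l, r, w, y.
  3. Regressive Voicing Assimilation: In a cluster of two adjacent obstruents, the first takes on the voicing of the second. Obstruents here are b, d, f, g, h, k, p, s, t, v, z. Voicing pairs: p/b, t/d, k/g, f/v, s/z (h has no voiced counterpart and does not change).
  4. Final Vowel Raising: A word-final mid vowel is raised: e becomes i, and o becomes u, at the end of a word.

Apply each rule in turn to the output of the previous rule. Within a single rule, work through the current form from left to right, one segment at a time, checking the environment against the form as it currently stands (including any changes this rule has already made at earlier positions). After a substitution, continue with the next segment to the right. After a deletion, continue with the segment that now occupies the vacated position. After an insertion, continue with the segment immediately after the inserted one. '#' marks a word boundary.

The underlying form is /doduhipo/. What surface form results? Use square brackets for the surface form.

1 Degemination: no change — [doduhipo]
2 Syncope: [doduhipo] → [dodhpo]
3 Regressive Voicing Assimilation: [dodhpo] → [dothpo]
4 Final Vowel Raising: [dothpo] → [dothpu]

[dothpu]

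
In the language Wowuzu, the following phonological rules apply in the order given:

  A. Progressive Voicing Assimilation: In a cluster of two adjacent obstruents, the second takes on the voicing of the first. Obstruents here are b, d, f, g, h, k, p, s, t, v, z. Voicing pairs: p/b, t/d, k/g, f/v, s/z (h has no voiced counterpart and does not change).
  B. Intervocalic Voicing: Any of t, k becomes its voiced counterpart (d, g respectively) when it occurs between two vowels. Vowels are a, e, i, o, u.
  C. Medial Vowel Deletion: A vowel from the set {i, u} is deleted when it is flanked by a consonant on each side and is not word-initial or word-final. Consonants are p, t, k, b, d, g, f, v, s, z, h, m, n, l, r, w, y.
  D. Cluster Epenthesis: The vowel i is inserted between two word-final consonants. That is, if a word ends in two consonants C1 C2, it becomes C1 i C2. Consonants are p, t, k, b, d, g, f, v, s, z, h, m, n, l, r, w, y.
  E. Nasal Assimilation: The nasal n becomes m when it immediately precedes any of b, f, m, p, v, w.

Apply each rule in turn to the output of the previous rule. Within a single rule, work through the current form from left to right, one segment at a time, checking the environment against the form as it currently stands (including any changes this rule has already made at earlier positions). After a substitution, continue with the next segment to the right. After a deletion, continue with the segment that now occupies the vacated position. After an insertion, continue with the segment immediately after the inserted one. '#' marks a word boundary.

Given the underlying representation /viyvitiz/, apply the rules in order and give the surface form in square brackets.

[vyvdiz]

A Progressive Voicing Assimilation: no change — [viyvitiz]
B Intervocalic Voicing: [viyvitiz] → [viyvidiz]
C Medial Vowel Deletion: [viyvidiz] → [vyvdz]
D Cluster Epenthesis: [vyvdz] → [vyvdiz]
E Nasal Assimilation: no change — [vyvdiz]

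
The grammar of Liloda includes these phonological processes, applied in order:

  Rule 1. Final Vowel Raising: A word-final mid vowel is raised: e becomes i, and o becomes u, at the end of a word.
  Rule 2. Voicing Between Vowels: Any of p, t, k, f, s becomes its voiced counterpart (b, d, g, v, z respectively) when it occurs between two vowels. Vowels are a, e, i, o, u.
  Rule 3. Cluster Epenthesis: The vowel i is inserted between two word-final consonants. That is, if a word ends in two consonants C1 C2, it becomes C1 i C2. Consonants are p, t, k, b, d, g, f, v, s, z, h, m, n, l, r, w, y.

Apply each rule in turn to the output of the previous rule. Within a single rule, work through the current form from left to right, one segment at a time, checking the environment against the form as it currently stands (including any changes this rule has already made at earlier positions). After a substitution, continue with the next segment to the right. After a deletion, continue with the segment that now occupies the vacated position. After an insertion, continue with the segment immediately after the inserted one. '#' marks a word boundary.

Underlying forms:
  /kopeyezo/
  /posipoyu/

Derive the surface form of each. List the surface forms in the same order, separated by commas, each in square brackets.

/kopeyezo/:
  Rule 1 Final Vowel Raising: [kopeyezo] → [kopeyezu]
  Rule 2 Voicing Between Vowels: [kopeyezu] → [kobeyezu]
  Rule 3 Cluster Epenthesis: no change — [kobeyezu]
/posipoyu/:
  Rule 1 Final Vowel Raising: no change — [posipoyu]
  Rule 2 Voicing Between Vowels: [posipoyu] → [poziboyu]
  Rule 3 Cluster Epenthesis: no change — [poziboyu]

[kobeyezu], [poziboyu]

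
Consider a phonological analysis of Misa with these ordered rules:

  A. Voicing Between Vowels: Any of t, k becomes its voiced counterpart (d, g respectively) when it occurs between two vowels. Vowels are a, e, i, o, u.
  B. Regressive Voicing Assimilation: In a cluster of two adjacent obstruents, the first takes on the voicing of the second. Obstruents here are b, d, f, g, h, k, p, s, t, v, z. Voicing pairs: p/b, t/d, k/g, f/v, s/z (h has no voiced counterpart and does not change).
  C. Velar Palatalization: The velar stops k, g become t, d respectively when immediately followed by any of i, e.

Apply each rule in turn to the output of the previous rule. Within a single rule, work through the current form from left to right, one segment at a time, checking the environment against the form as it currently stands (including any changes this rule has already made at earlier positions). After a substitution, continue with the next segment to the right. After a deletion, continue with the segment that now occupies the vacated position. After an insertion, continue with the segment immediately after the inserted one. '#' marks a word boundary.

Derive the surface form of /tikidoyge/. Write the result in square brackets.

[tididoyde]

A Voicing Between Vowels: [tikidoyge] → [tigidoyge]
B Regressive Voicing Assimilation: no change — [tigidoyge]
C Velar Palatalization: [tigidoyge] → [tididoyde]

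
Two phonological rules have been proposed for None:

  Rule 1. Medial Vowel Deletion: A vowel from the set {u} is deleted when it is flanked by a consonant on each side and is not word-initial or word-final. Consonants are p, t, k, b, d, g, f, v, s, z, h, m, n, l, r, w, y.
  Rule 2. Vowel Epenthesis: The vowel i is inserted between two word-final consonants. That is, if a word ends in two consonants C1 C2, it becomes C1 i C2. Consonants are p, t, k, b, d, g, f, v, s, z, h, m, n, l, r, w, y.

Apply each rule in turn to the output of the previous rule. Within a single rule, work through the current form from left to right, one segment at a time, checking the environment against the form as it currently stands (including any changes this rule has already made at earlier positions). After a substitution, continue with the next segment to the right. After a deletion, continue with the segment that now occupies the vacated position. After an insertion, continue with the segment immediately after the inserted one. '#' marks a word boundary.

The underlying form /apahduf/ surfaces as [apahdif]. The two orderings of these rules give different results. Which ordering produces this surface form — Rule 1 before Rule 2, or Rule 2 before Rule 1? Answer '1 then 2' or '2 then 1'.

1 then 2

Order 1 then 2:
  1 Medial Vowel Deletion: [apahduf] → [apahdf]
  2 Vowel Epenthesis: [apahdf] → [apahdif]
  result: [apahdif]
Order 2 then 1:
  2 Vowel Epenthesis: no change — [apahduf]
  1 Medial Vowel Deletion: [apahduf] → [apahdf]
  result: [apahdf]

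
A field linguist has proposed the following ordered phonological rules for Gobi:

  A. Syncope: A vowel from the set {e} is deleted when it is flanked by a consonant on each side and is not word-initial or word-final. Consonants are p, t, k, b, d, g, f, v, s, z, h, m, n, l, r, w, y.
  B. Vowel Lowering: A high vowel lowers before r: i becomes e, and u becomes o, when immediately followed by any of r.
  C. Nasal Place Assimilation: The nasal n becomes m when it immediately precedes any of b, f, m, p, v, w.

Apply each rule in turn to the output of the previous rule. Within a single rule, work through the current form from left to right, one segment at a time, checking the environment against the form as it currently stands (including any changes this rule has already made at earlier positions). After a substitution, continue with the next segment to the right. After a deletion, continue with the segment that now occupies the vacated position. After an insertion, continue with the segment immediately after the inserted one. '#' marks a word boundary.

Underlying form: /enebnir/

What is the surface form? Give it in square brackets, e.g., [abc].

A Syncope: [enebnir] → [enbnir]
B Vowel Lowering: [enbnir] → [enbner]
C Nasal Place Assimilation: [enbner] → [embner]

[embner]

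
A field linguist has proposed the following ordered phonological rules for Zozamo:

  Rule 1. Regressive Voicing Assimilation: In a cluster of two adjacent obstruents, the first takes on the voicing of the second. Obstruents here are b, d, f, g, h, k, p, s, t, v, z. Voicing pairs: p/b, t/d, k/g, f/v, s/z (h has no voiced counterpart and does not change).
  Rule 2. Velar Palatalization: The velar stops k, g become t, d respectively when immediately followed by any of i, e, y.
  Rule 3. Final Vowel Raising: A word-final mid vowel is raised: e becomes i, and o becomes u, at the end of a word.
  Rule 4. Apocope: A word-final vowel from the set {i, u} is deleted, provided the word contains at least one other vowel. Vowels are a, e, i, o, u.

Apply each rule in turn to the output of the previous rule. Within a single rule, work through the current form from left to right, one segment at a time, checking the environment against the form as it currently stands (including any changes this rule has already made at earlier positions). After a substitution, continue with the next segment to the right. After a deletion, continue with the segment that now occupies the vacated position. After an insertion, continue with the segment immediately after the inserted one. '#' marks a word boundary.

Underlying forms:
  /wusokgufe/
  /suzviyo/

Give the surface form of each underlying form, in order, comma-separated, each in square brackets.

/wusokgufe/:
  Rule 1 Regressive Voicing Assimilation: [wusokgufe] → [wusoggufe]
  Rule 2 Velar Palatalization: no change — [wusoggufe]
  Rule 3 Final Vowel Raising: [wusoggufe] → [wusoggufi]
  Rule 4 Apocope: [wusoggufi] → [wusogguf]
/suzviyo/:
  Rule 1 Regressive Voicing Assimilation: no change — [suzviyo]
  Rule 2 Velar Palatalization: no change — [suzviyo]
  Rule 3 Final Vowel Raising: [suzviyo] → [suzviyu]
  Rule 4 Apocope: [suzviyu] → [suzviy]

[wusogguf], [suzviy]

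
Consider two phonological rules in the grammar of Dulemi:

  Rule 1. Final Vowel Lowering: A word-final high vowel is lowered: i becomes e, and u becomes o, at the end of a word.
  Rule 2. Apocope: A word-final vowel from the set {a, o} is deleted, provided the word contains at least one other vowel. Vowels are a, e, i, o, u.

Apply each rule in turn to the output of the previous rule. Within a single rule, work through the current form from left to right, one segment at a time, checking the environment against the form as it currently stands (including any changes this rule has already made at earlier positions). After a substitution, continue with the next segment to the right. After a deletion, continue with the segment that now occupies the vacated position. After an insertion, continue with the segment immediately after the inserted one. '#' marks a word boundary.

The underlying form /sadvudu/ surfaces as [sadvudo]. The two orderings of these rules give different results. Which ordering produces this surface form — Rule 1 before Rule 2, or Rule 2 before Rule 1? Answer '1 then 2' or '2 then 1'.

2 then 1

Order 1 then 2:
  1 Final Vowel Lowering: [sadvudu] → [sadvudo]
  2 Apocope: [sadvudo] → [sadvud]
  result: [sadvud]
Order 2 then 1:
  2 Apocope: no change — [sadvudu]
  1 Final Vowel Lowering: [sadvudu] → [sadvudo]
  result: [sadvudo]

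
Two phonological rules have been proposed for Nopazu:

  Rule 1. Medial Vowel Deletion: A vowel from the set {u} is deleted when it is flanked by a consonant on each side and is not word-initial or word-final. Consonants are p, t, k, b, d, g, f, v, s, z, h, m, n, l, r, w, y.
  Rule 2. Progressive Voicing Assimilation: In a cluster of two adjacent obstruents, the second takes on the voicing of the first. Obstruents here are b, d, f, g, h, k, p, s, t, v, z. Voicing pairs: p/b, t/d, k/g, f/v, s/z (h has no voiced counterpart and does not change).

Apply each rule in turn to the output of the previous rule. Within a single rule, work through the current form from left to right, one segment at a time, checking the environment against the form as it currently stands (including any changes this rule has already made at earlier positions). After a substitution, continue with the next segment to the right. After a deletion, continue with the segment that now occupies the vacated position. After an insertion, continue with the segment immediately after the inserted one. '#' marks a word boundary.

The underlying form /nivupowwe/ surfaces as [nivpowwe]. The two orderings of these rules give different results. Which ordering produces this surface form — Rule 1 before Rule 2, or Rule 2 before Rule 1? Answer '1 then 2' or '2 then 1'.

Order 1 then 2:
  1 Medial Vowel Deletion: [nivupowwe] → [nivpowwe]
  2 Progressive Voicing Assimilation: [nivpowwe] → [nivbowwe]
  result: [nivbowwe]
Order 2 then 1:
  2 Progressive Voicing Assimilation: no change — [nivupowwe]
  1 Medial Vowel Deletion: [nivupowwe] → [nivpowwe]
  result: [nivpowwe]

2 then 1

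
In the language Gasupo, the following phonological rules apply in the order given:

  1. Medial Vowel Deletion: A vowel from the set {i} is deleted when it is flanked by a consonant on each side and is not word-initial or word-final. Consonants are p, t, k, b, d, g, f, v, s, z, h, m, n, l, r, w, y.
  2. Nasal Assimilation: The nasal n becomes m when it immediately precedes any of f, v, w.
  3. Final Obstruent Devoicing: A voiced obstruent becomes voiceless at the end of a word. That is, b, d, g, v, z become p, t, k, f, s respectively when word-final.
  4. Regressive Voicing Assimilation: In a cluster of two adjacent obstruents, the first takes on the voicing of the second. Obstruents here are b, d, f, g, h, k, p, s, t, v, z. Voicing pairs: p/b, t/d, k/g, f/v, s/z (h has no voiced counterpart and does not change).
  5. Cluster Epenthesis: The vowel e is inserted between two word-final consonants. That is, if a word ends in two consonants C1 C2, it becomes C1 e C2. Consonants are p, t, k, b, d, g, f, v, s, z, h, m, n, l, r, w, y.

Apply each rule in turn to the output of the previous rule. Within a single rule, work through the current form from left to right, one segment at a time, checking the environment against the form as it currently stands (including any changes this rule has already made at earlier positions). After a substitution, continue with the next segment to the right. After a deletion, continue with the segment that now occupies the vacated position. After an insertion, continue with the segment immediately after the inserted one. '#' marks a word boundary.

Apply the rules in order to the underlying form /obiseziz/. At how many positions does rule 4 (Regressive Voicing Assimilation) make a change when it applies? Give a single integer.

2

1 Medial Vowel Deletion: [obiseziz] → [obsezz]
2 Nasal Assimilation: no change — [obsezz]
3 Final Obstruent Devoicing: [obsezz] → [obsezs]
4 Regressive Voicing Assimilation: [obsezs] → [opsess]
5 Cluster Epenthesis: [opsess] → [opseses]
Rule 4 changed 2 position(s).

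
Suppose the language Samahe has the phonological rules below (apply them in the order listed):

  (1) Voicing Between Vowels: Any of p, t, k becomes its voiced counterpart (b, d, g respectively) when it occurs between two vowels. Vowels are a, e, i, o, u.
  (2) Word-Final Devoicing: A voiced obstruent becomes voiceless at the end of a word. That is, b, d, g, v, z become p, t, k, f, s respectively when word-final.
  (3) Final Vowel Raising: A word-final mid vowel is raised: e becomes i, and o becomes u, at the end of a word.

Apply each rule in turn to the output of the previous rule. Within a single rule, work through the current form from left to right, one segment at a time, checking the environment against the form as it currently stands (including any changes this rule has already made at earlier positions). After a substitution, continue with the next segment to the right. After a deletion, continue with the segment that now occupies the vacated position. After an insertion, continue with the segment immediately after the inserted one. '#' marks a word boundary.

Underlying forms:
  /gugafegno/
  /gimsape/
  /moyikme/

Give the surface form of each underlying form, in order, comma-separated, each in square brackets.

/gugafegno/:
  (1) Voicing Between Vowels: no change — [gugafegno]
  (2) Word-Final Devoicing: no change — [gugafegno]
  (3) Final Vowel Raising: [gugafegno] → [gugafegnu]
/gimsape/:
  (1) Voicing Between Vowels: [gimsape] → [gimsabe]
  (2) Word-Final Devoicing: no change — [gimsabe]
  (3) Final Vowel Raising: [gimsabe] → [gimsabi]
/moyikme/:
  (1) Voicing Between Vowels: no change — [moyikme]
  (2) Word-Final Devoicing: no change — [moyikme]
  (3) Final Vowel Raising: [moyikme] → [moyikmi]

[gugafegnu], [gimsabi], [moyikmi]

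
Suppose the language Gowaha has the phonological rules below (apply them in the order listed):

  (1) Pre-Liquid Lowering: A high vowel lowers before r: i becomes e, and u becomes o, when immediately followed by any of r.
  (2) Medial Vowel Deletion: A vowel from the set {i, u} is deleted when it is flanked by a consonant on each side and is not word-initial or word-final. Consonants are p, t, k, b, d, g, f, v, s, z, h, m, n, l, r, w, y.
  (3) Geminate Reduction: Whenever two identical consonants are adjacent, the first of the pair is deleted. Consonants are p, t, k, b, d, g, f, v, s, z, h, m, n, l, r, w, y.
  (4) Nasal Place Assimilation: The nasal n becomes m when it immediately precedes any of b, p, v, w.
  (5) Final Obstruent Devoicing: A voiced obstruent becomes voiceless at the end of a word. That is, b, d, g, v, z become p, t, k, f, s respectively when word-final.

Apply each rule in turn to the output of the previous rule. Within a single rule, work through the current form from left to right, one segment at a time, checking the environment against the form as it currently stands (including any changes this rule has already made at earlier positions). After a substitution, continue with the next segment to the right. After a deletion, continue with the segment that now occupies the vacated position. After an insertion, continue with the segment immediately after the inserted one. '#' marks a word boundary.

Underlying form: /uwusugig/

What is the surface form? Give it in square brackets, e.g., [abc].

(1) Pre-Liquid Lowering: no change — [uwusugig]
(2) Medial Vowel Deletion: [uwusugig] → [uwsgg]
(3) Geminate Reduction: [uwsgg] → [uwsg]
(4) Nasal Place Assimilation: no change — [uwsg]
(5) Final Obstruent Devoicing: [uwsg] → [uwsk]

[uwsk]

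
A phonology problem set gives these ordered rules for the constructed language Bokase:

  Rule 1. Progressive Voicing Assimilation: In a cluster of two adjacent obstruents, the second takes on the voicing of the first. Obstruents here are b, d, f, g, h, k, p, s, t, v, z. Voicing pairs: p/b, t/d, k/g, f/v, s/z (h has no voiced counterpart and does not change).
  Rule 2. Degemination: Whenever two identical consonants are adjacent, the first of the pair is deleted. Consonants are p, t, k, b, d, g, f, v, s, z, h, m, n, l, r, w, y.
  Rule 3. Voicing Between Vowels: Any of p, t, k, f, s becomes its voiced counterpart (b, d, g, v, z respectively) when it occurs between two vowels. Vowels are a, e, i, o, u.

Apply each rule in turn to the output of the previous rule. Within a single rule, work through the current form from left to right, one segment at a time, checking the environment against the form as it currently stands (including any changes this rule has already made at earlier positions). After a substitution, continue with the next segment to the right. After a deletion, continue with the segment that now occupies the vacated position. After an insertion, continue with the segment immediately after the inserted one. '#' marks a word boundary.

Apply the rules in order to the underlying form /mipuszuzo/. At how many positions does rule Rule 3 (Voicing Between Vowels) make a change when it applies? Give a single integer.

2

Rule 1 Progressive Voicing Assimilation: [mipuszuzo] → [mipussuzo]
Rule 2 Degemination: [mipussuzo] → [mipusuzo]
Rule 3 Voicing Between Vowels: [mipusuzo] → [mibuzuzo]
Rule Rule 3 changed 2 position(s).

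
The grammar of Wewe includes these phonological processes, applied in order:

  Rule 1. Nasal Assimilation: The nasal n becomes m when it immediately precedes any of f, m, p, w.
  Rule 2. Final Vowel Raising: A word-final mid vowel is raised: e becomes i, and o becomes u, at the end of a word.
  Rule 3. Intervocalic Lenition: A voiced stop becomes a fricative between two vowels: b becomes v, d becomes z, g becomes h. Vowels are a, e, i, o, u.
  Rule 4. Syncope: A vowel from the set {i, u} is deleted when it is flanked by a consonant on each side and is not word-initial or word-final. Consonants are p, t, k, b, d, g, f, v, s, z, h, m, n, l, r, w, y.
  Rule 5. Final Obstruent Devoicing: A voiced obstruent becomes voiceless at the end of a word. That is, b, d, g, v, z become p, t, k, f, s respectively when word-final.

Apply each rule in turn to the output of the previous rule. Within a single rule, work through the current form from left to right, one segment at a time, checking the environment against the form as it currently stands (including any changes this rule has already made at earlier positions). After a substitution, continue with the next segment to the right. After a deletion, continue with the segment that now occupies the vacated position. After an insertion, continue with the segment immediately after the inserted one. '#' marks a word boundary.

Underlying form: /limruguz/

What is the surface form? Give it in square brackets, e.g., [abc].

Rule 1 Nasal Assimilation: no change — [limruguz]
Rule 2 Final Vowel Raising: no change — [limruguz]
Rule 3 Intervocalic Lenition: [limruguz] → [limruhuz]
Rule 4 Syncope: [limruhuz] → [lmrhz]
Rule 5 Final Obstruent Devoicing: [lmrhz] → [lmrhs]

[lmrhs]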